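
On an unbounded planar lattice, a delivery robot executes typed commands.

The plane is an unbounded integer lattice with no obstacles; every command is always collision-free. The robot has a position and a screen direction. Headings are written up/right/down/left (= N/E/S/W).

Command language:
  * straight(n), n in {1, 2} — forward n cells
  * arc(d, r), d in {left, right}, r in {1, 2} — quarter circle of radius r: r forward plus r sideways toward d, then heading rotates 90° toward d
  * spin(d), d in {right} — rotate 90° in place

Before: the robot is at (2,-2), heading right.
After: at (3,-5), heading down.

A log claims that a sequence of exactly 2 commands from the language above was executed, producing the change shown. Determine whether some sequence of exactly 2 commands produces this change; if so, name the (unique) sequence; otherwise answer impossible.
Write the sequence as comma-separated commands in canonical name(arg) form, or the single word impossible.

key: running straight(2) before arc(right, 1) would end elsewhere — order is forced
from: at (2,-2), heading right
1. arc(right, 1) → at (3,-3), heading down
2. straight(2) → at (3,-5), heading down
uniquely the one of 49 2-step routes that fits.

arc(right, 1), straight(2)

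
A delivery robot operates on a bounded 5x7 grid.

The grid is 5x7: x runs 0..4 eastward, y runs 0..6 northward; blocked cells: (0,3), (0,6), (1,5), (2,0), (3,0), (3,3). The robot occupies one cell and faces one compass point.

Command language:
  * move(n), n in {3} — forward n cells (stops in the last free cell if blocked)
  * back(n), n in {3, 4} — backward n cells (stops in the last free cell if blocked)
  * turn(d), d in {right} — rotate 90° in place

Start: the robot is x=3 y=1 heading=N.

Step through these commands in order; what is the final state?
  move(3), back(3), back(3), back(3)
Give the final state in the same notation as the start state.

x=3 y=1 heading=N

begin: x=3 y=1 heading=N
step 1 (move(3)): x=3 y=2 heading=N
step 2 (back(3)): x=3 y=1 heading=N
step 3 (back(3)): x=3 y=1 heading=N
step 4 (back(3)): x=3 y=1 heading=N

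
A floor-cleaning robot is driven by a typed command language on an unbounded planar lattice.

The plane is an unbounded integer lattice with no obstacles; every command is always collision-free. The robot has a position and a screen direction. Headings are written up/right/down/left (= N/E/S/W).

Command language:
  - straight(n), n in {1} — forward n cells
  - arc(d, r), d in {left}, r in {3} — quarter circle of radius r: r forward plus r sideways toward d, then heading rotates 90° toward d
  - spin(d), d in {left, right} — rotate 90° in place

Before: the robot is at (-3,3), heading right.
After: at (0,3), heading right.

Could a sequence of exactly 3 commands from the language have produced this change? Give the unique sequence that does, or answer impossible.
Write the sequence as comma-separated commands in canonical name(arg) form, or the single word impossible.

straight(1), straight(1), straight(1)

key: still facing E at the end — nothing in the sequence rotates
t0: at (-3,3), heading right
[1] after straight(1): at (-2,3), heading right
[2] after straight(1): at (-1,3), heading right
[3] after straight(1): at (0,3), heading right
uniquely the one of 64 3-step routes that fits.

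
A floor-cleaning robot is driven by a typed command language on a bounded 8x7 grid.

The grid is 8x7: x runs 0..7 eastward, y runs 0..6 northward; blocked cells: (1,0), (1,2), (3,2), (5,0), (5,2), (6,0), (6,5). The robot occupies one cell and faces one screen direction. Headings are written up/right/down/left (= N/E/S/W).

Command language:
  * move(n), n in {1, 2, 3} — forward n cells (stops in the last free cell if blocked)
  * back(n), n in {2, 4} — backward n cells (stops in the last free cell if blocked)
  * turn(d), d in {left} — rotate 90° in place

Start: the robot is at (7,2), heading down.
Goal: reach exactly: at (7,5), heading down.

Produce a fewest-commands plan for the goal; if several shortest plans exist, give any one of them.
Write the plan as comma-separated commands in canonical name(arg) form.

back(4), move(1)

start: at (7,2), heading down
t=1 back(4) ⇒ at (7,6), heading down
t=2 move(1) ⇒ at (7,5), heading down
shorter routes all fall short; 2 is best.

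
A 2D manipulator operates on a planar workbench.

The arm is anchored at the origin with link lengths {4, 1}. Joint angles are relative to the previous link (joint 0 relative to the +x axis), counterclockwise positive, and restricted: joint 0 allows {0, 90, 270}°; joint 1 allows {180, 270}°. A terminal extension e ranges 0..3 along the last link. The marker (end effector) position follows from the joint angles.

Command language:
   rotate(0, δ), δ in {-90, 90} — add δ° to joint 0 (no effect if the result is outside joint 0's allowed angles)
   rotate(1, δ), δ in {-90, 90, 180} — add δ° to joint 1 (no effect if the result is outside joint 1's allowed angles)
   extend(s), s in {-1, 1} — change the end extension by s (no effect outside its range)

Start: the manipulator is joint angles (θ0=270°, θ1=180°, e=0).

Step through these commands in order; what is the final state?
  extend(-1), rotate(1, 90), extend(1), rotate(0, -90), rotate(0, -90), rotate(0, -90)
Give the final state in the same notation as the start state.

initial: joint angles (θ0=270°, θ1=180°, e=0)
1. extend(-1) → joint angles (θ0=270°, θ1=180°, e=0)
2. rotate(1, 90) → joint angles (θ0=270°, θ1=270°, e=0)
3. extend(1) → joint angles (θ0=270°, θ1=270°, e=1)
4. rotate(0, -90) → joint angles (θ0=270°, θ1=270°, e=1)
5. rotate(0, -90) → joint angles (θ0=270°, θ1=270°, e=1)
6. rotate(0, -90) → joint angles (θ0=270°, θ1=270°, e=1)

joint angles (θ0=270°, θ1=270°, e=1)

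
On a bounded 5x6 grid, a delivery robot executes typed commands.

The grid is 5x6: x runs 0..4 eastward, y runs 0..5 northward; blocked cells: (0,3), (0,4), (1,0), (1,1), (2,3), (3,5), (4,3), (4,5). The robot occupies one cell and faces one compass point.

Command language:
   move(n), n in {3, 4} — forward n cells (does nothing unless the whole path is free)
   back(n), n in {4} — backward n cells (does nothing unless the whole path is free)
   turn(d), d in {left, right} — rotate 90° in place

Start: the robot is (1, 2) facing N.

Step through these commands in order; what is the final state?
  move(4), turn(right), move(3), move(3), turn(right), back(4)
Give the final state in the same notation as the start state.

(4, 2) facing S

from: (1, 2) facing N
step 1 (move(4)): (1, 2) facing N
step 2 (turn(right)): (1, 2) facing E
step 3 (move(3)): (4, 2) facing E
step 4 (move(3)): (4, 2) facing E
step 5 (turn(right)): (4, 2) facing S
step 6 (back(4)): (4, 2) facing S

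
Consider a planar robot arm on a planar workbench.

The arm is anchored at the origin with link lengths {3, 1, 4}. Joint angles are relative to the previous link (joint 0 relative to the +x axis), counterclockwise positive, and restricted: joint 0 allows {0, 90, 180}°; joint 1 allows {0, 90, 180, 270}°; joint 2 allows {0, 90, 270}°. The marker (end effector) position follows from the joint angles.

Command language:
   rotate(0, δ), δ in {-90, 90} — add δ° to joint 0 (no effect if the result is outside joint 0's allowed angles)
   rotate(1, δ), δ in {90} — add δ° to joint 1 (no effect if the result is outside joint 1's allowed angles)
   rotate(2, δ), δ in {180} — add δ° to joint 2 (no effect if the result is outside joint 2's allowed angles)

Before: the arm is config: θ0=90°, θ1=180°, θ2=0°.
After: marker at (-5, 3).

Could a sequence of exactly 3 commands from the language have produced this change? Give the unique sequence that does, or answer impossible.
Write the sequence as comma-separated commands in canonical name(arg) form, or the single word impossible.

from: config: θ0=90°, θ1=180°, θ2=0°
t=1 rotate(1, 90) ⇒ config: θ0=90°, θ1=270°, θ2=0°
t=2 rotate(1, 90) ⇒ config: θ0=90°, θ1=0°, θ2=0°
t=3 rotate(1, 90) ⇒ config: θ0=90°, θ1=90°, θ2=0°
all 64 alternatives checked — unique.

rotate(1, 90), rotate(1, 90), rotate(1, 90)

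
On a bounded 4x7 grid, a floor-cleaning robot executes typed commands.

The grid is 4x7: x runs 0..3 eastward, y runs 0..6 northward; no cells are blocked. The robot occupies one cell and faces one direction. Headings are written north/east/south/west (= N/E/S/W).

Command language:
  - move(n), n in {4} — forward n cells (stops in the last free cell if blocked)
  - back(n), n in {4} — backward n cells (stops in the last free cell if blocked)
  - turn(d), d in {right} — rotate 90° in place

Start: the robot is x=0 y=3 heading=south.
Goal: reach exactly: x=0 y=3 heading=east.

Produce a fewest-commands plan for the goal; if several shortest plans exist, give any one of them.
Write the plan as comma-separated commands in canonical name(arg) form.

start: x=0 y=3 heading=south
t=1 turn(right) ⇒ x=0 y=3 heading=west
t=2 turn(right) ⇒ x=0 y=3 heading=north
t=3 turn(right) ⇒ x=0 y=3 heading=east
nothing shorter than 3 reaches the goal.

turn(right), turn(right), turn(right)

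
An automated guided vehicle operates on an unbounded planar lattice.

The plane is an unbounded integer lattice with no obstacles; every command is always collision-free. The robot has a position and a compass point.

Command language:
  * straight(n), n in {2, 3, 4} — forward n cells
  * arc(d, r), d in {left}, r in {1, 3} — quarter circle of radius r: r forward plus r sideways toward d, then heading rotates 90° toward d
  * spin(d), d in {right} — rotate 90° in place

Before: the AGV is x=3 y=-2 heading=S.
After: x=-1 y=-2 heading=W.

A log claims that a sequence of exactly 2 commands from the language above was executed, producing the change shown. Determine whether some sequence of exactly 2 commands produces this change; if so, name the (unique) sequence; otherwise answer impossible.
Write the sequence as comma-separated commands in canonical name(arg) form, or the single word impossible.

key: position moved to (-1,-2) AND the heading swung to W — translation plus rotation needed
from: x=3 y=-2 heading=S
[1] after spin(right): x=3 y=-2 heading=W
[2] after straight(4): x=-1 y=-2 heading=W
all 36 alternatives checked — unique.

spin(right), straight(4)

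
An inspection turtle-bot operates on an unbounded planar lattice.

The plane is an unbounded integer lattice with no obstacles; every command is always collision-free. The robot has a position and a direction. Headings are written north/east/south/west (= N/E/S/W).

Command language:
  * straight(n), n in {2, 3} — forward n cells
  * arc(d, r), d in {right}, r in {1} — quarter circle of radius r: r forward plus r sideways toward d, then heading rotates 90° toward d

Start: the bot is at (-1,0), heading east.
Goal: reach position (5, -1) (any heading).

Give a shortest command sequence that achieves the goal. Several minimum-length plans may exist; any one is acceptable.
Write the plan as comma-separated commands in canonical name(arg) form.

t0: at (-1,0), heading east
1. straight(3) → at (2,0), heading east
2. straight(2) → at (4,0), heading east
3. arc(right, 1) → at (5,-1), heading south
minimal: 3 command(s), checked below 3.

straight(3), straight(2), arc(right, 1)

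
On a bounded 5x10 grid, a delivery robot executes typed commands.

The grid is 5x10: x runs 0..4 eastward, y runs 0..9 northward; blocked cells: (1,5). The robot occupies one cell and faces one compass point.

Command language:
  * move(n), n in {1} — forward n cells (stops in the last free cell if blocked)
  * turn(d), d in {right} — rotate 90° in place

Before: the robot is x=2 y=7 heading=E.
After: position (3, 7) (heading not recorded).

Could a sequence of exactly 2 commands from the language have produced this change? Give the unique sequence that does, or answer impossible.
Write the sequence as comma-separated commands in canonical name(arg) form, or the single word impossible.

key: running turn(right) before move(1) would end elsewhere — order is forced
begin: x=2 y=7 heading=E
[1] after move(1): x=3 y=7 heading=E
[2] after turn(right): x=3 y=7 heading=S
no other 2-command option fits: unique.

move(1), turn(right)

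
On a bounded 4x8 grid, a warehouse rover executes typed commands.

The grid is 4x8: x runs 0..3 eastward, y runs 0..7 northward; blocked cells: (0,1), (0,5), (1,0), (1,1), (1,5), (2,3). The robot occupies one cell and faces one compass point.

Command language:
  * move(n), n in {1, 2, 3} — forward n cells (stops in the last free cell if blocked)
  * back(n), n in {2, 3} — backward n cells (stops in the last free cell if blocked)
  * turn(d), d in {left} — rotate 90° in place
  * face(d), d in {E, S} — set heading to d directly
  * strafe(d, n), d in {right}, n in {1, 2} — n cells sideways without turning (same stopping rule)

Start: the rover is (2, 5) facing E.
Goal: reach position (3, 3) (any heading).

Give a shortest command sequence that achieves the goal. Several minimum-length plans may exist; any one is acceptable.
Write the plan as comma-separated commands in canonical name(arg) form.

move(3), strafe(right, 2)

initial: (2, 5) facing E
t=1 move(3) ⇒ (3, 5) facing E
t=2 strafe(right, 2) ⇒ (3, 3) facing E
shorter routes all fall short; 2 is best.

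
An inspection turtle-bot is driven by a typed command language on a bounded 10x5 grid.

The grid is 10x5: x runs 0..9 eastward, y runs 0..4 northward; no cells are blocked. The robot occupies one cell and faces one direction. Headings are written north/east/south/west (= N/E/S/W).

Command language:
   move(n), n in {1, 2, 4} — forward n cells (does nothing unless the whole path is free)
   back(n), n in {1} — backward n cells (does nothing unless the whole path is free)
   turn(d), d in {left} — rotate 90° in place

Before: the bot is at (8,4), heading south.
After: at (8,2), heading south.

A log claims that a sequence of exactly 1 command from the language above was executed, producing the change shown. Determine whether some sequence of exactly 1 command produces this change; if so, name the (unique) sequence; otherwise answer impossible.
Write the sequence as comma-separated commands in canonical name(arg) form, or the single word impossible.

move(2)

key: still facing S — the one step turns nothing
begin: at (8,4), heading south
step 1 (move(2)): at (8,2), heading south
all 5 alternatives checked — unique.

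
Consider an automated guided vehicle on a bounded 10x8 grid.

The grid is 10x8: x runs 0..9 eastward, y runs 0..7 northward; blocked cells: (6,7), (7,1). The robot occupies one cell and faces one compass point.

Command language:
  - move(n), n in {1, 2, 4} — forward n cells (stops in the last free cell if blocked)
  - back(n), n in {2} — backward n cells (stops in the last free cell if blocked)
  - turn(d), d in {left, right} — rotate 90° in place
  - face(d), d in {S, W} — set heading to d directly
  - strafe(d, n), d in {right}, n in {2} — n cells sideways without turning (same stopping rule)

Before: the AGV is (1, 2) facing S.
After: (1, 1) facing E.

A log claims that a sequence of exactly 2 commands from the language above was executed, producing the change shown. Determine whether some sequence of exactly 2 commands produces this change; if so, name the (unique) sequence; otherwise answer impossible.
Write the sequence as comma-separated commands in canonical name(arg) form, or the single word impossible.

move(1), turn(left)

key: order matters: swapping move(1) and turn(left) lands elsewhere
from: (1, 2) facing S
step 1 (move(1)): (1, 1) facing S
step 2 (turn(left)): (1, 1) facing E
no rival 2-sequence matches.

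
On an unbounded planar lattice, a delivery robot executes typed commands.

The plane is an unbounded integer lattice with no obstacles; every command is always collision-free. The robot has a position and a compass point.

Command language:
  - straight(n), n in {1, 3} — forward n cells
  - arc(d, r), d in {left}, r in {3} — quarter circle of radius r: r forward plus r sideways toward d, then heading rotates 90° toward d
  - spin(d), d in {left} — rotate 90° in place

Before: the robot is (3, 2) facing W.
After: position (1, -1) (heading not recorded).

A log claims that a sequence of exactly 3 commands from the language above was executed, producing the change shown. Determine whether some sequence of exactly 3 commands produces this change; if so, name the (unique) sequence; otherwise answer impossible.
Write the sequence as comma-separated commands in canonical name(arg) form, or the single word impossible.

arc(left, 3), spin(left), straight(1)

key: running straight(1) before arc(left, 3) would end elsewhere — order is forced
begin: (3, 2) facing W
[1] after arc(left, 3): (0, -1) facing S
[2] after spin(left): (0, -1) facing E
[3] after straight(1): (1, -1) facing E
no other 3-command option fits: unique.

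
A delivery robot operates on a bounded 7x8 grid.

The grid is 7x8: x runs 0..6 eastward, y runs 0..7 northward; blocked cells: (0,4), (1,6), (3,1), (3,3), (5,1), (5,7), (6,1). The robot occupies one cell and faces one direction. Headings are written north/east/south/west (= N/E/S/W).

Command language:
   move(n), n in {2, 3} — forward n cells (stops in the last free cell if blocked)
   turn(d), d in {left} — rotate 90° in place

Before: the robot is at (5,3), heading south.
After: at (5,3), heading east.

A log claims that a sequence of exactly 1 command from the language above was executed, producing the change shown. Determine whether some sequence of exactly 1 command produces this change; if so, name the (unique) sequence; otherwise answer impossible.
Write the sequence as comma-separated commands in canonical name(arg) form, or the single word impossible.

turn(left)

key: (5,3) unchanged — the single command moves nothing
t0: at (5,3), heading south
[1] after turn(left): at (5,3), heading east
no other 1-command option fits: unique.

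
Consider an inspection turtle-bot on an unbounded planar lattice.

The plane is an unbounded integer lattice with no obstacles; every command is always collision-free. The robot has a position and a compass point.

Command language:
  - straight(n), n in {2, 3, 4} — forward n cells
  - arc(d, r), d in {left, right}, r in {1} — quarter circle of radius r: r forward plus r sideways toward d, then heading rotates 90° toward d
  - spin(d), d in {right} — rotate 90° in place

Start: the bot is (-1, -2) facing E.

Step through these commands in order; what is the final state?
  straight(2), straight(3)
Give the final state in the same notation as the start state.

from: (-1, -2) facing E
t=1 straight(2) ⇒ (1, -2) facing E
t=2 straight(3) ⇒ (4, -2) facing E

(4, -2) facing E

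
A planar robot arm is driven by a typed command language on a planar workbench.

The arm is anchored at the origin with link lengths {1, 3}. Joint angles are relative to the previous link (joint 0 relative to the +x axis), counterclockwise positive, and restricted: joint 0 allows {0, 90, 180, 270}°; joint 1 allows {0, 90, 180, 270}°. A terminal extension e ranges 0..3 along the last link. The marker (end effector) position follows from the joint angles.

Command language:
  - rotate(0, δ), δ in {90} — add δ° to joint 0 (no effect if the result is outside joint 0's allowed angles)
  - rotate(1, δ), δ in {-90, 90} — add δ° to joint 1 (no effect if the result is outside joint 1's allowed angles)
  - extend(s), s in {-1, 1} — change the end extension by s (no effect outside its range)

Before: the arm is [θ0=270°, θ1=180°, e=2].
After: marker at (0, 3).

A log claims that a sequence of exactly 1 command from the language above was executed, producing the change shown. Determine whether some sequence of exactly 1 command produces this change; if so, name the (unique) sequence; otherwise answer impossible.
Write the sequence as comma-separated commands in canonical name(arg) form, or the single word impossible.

extend(-1)

begin: [θ0=270°, θ1=180°, e=2]
step 1 (extend(-1)): [θ0=270°, θ1=180°, e=1]
no rival 1-sequence matches.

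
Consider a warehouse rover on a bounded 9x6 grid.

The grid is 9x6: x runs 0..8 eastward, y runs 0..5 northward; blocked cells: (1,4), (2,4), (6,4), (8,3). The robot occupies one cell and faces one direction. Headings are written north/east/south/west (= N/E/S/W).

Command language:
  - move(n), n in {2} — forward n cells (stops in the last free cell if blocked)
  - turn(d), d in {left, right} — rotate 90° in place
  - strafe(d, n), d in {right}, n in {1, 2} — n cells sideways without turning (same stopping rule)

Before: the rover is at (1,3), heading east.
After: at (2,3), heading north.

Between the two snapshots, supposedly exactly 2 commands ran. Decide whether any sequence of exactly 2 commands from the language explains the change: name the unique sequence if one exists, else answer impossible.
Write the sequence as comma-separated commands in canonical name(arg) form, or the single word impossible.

key: order matters: swapping turn(left) and strafe(right, 1) lands elsewhere
t0: at (1,3), heading east
t=1 turn(left) ⇒ at (1,3), heading north
t=2 strafe(right, 1) ⇒ at (2,3), heading north
no other 2-command option fits: unique.

turn(left), strafe(right, 1)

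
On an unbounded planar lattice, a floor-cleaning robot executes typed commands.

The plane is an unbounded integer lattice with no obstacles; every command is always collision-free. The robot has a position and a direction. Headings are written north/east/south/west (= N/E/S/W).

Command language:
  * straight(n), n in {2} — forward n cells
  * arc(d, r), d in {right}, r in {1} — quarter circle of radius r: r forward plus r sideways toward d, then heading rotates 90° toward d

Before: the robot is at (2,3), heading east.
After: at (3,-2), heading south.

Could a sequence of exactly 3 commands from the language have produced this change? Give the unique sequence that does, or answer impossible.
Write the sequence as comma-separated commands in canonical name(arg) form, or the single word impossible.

key: cell and facing (now S) both changed — the 3 commands mix motion and turning
initial: at (2,3), heading east
1. arc(right, 1) → at (3,2), heading south
2. straight(2) → at (3,0), heading south
3. straight(2) → at (3,-2), heading south
no other 3-command option fits: unique.

arc(right, 1), straight(2), straight(2)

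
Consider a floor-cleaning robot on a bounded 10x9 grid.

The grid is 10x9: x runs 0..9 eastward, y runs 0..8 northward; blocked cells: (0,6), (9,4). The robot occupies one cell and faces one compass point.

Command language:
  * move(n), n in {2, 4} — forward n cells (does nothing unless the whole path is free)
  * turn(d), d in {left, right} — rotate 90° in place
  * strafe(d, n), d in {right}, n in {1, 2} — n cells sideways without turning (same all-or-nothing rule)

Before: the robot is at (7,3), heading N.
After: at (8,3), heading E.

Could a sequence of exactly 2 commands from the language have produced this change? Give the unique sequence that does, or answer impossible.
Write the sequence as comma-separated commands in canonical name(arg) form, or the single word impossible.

strafe(right, 1), turn(right)

key: cell and facing (now E) both changed — the 2 commands mix motion and turning
begin: at (7,3), heading N
[1] after strafe(right, 1): at (8,3), heading N
[2] after turn(right): at (8,3), heading E
uniquely the one of 36 2-step routes that fits.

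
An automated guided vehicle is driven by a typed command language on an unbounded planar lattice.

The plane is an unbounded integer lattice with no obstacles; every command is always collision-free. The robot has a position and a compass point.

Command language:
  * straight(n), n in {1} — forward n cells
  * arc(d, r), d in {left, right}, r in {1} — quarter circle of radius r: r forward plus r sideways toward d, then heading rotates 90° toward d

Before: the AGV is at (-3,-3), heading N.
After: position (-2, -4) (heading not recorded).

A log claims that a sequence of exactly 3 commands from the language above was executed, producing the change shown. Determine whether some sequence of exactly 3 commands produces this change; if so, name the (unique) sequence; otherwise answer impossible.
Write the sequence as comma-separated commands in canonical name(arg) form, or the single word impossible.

arc(right, 1), arc(right, 1), arc(right, 1)

t0: at (-3,-3), heading N
[1] after arc(right, 1): at (-2,-2), heading E
[2] after arc(right, 1): at (-1,-3), heading S
[3] after arc(right, 1): at (-2,-4), heading W
no other 3-command option fits: unique.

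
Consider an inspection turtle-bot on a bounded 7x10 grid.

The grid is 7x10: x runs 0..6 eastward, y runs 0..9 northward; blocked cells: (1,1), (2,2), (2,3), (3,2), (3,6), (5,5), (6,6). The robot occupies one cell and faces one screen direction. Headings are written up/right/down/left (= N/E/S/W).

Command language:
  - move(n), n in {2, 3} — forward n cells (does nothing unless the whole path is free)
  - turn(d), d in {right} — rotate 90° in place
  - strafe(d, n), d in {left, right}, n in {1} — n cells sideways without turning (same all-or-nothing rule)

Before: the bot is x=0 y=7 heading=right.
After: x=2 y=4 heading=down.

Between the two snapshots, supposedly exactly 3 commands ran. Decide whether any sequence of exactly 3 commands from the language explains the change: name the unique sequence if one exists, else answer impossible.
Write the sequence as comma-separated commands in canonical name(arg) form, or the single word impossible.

key: running move(3) before move(2) would end elsewhere — order is forced
initial: x=0 y=7 heading=right
step 1 (move(2)): x=2 y=7 heading=right
step 2 (turn(right)): x=2 y=7 heading=down
step 3 (move(3)): x=2 y=4 heading=down
all 125 alternatives checked — unique.

move(2), turn(right), move(3)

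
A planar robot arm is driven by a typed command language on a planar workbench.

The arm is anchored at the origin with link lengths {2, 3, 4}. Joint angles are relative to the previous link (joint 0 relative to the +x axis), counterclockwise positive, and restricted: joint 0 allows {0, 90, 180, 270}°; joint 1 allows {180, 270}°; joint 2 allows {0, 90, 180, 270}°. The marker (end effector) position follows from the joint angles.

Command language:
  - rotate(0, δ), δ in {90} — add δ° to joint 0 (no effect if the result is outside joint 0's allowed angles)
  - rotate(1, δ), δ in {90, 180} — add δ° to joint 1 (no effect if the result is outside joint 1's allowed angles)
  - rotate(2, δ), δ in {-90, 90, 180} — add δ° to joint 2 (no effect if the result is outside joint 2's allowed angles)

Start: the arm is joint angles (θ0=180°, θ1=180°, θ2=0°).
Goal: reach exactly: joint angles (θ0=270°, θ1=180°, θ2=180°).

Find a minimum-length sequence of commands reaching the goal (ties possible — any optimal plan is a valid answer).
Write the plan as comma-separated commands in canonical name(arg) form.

rotate(0, 90), rotate(2, 180)

initial: joint angles (θ0=180°, θ1=180°, θ2=0°)
[1] after rotate(0, 90): joint angles (θ0=270°, θ1=180°, θ2=0°)
[2] after rotate(2, 180): joint angles (θ0=270°, θ1=180°, θ2=180°)
minimal: 2 command(s), checked below 2.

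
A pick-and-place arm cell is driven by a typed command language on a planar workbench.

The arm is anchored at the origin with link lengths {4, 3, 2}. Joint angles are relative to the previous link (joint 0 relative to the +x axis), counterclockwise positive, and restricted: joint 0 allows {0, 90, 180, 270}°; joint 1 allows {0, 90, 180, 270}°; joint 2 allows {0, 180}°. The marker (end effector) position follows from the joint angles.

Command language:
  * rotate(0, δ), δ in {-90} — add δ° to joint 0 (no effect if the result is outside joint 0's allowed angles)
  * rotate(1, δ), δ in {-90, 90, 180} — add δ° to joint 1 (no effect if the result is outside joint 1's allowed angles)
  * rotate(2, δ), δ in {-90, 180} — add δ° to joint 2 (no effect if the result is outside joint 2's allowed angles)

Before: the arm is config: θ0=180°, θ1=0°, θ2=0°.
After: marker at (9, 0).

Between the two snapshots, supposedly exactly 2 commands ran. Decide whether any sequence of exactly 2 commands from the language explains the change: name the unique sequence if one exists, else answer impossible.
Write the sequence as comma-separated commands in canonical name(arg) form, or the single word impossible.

rotate(0, -90), rotate(0, -90)

from: config: θ0=180°, θ1=0°, θ2=0°
1. rotate(0, -90) → config: θ0=90°, θ1=0°, θ2=0°
2. rotate(0, -90) → config: θ0=0°, θ1=0°, θ2=0°
no rival 2-sequence matches.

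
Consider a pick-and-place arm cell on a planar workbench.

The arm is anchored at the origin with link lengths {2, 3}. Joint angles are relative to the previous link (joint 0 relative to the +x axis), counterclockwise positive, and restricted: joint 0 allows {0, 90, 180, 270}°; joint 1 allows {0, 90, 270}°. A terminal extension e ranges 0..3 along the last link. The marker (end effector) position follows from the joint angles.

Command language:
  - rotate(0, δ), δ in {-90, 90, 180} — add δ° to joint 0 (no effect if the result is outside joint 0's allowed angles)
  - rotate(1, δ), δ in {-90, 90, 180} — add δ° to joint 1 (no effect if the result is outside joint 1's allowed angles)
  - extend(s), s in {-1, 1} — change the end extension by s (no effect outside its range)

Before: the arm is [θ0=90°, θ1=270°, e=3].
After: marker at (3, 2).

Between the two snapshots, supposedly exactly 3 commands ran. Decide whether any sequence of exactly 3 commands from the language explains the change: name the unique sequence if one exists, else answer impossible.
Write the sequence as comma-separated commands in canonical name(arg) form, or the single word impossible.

extend(-1), extend(-1), extend(-1)

t0: [θ0=90°, θ1=270°, e=3]
[1] after extend(-1): [θ0=90°, θ1=270°, e=2]
[2] after extend(-1): [θ0=90°, θ1=270°, e=1]
[3] after extend(-1): [θ0=90°, θ1=270°, e=0]
no other 3-command option fits: unique.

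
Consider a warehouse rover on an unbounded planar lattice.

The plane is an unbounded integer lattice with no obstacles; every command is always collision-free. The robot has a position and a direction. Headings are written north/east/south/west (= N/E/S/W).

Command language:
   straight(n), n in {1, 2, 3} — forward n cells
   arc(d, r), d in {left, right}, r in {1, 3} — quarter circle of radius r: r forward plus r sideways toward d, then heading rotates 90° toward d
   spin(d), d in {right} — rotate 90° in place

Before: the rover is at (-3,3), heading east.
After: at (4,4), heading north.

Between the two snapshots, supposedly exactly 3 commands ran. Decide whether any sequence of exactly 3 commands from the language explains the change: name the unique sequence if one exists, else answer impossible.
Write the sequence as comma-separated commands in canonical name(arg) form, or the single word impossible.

key: position moved to (4,4) AND the heading swung to N — translation plus rotation needed
from: at (-3,3), heading east
1. straight(3) → at (0,3), heading east
2. straight(3) → at (3,3), heading east
3. arc(left, 1) → at (4,4), heading north
uniquely the one of 512 3-step routes that fits.

straight(3), straight(3), arc(left, 1)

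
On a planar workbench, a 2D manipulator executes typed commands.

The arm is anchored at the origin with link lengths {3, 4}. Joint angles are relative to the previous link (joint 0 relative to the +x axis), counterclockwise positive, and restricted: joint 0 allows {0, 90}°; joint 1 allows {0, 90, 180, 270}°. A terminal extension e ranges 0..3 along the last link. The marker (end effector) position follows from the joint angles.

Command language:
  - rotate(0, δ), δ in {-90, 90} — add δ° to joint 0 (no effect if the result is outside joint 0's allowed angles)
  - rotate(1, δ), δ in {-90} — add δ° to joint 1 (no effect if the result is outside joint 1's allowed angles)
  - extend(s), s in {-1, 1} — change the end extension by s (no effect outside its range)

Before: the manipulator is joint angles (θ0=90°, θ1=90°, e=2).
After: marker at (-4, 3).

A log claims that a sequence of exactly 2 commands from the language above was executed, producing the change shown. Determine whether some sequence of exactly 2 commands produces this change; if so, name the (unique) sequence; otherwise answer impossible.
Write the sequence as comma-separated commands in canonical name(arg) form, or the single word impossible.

from: joint angles (θ0=90°, θ1=90°, e=2)
1. extend(-1) → joint angles (θ0=90°, θ1=90°, e=1)
2. extend(-1) → joint angles (θ0=90°, θ1=90°, e=0)
all 25 alternatives checked — unique.

extend(-1), extend(-1)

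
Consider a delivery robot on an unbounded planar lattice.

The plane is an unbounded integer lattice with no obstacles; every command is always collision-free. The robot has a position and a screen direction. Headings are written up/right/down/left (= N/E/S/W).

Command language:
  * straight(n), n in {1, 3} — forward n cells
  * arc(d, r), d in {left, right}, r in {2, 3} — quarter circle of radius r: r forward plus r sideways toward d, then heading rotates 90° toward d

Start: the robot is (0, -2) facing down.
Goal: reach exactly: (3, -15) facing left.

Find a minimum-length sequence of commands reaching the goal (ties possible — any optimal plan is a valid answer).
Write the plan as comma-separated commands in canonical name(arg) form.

arc(left, 3), arc(right, 3), straight(1), straight(3), arc(right, 3)

start: (0, -2) facing down
step 1 (arc(left, 3)): (3, -5) facing right
step 2 (arc(right, 3)): (6, -8) facing down
step 3 (straight(1)): (6, -9) facing down
step 4 (straight(3)): (6, -12) facing down
step 5 (arc(right, 3)): (3, -15) facing left
no 4-step plan works, so 5 is optimal.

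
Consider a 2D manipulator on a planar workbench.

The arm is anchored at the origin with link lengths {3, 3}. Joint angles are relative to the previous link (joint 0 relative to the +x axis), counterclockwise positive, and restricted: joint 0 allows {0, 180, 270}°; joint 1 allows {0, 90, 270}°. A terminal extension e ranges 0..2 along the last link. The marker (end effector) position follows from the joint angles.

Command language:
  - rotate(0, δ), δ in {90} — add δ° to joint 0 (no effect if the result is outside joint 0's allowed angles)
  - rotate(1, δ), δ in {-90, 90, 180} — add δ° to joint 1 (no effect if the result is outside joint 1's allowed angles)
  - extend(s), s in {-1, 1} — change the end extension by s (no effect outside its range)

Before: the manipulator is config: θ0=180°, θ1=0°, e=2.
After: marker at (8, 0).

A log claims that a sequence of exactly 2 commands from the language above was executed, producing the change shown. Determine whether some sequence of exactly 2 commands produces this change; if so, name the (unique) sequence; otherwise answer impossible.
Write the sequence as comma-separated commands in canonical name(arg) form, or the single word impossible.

rotate(0, 90), rotate(0, 90)

initial: config: θ0=180°, θ1=0°, e=2
step 1 (rotate(0, 90)): config: θ0=270°, θ1=0°, e=2
step 2 (rotate(0, 90)): config: θ0=0°, θ1=0°, e=2
no other 2-command option fits: unique.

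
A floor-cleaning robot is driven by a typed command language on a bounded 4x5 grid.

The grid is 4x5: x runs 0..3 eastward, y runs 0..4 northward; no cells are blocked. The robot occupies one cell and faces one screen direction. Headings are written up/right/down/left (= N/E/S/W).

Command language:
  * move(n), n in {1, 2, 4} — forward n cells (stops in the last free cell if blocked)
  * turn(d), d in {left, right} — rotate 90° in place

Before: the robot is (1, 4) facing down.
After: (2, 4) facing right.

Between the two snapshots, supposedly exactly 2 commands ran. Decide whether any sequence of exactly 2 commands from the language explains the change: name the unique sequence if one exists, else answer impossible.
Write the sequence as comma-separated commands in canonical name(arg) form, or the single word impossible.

turn(left), move(1)

key: cell and facing (now E) both changed — the 2 commands mix motion and turning
start: (1, 4) facing down
t=1 turn(left) ⇒ (1, 4) facing right
t=2 move(1) ⇒ (2, 4) facing right
no rival 2-sequence matches.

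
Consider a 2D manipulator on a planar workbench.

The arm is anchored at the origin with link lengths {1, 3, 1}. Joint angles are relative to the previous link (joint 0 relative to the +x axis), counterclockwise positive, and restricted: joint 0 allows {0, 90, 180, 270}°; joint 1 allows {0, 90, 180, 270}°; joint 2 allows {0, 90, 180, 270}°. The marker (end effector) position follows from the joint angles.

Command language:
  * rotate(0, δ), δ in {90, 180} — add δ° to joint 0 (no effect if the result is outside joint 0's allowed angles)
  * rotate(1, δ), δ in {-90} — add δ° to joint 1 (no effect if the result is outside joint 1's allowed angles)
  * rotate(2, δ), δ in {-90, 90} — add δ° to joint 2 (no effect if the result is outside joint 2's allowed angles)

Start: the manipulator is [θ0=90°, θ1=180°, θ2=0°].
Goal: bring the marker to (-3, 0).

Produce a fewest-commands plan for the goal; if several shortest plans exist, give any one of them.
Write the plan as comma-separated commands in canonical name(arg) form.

t0: [θ0=90°, θ1=180°, θ2=0°]
1. rotate(0, 180) → [θ0=270°, θ1=180°, θ2=0°]
2. rotate(0, 90) → [θ0=0°, θ1=180°, θ2=0°]
no 1-step plan works, so 2 is optimal.

rotate(0, 180), rotate(0, 90)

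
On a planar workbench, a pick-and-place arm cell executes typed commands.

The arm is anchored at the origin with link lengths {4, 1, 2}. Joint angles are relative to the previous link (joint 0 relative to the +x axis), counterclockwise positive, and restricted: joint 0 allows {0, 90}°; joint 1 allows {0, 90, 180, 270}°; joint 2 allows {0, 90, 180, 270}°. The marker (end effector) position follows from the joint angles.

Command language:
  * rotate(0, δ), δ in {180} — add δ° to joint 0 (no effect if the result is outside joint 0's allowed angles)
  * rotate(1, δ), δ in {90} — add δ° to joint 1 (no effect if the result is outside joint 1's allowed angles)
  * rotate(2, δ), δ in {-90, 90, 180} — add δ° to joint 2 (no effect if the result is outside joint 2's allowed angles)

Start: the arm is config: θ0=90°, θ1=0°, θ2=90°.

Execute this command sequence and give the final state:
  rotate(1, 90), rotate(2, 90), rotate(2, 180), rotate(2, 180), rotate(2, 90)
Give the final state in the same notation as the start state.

from: config: θ0=90°, θ1=0°, θ2=90°
[1] after rotate(1, 90): config: θ0=90°, θ1=90°, θ2=90°
[2] after rotate(2, 90): config: θ0=90°, θ1=90°, θ2=180°
[3] after rotate(2, 180): config: θ0=90°, θ1=90°, θ2=0°
[4] after rotate(2, 180): config: θ0=90°, θ1=90°, θ2=180°
[5] after rotate(2, 90): config: θ0=90°, θ1=90°, θ2=270°

config: θ0=90°, θ1=90°, θ2=270°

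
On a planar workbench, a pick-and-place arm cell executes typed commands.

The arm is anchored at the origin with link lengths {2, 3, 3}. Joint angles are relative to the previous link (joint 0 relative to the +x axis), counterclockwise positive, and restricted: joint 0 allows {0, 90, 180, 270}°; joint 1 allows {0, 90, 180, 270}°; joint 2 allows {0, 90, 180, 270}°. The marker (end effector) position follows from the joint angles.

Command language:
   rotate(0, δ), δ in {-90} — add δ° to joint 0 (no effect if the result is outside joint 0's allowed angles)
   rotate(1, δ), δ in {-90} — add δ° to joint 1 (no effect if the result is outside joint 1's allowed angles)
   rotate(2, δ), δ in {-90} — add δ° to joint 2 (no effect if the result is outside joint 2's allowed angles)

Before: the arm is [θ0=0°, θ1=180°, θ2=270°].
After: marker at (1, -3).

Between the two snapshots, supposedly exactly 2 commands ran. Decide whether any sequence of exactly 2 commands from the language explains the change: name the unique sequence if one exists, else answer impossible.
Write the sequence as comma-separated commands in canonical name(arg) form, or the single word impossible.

from: [θ0=0°, θ1=180°, θ2=270°]
step 1 (rotate(0, -90)): [θ0=270°, θ1=180°, θ2=270°]
step 2 (rotate(0, -90)): [θ0=180°, θ1=180°, θ2=270°]
no rival 2-sequence matches.

rotate(0, -90), rotate(0, -90)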